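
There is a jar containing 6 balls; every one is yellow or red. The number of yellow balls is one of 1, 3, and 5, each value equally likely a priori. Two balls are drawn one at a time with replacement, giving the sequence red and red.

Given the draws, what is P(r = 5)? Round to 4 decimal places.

0.0286

Compute the likelihood of the observed sequence for each case: P(data | r = 1) = (5/6)(5/6) = 25/36; P(data | r = 3) = (3/6)(3/6) = 1/4; P(data | r = 5) = (1/6)(1/6) = 1/36.
Multiplying each by its prior: 1/3 · 25/36 = 25/108, 1/3 · 1/4 = 1/12, 1/3 · 1/36 = 1/108; with total 35/108.
Therefore the posterior P(r = 5 | data) = (1/108) / (35/108) = 1/35.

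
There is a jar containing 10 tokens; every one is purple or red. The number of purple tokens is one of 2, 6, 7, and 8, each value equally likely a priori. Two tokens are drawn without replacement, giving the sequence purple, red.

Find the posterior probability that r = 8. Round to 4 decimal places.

0.2078

Under each hypothesis, the probability of the observed sequence is: P(data | r = 2) = (2/10)(8/9) = 8/45; P(data | r = 6) = (6/10)(4/9) = 4/15; P(data | r = 7) = (7/10)(3/9) = 7/30; P(data | r = 8) = (8/10)(2/9) = 8/45.
Multiplying each by its prior: 1/4 · 8/45 = 2/45, 1/4 · 4/15 = 1/15, 1/4 · 7/30 = 7/120, 1/4 · 8/45 = 2/45; these sum to 77/360.
So P(r = 8 | data) = (2/45) / (77/360) = 16/77.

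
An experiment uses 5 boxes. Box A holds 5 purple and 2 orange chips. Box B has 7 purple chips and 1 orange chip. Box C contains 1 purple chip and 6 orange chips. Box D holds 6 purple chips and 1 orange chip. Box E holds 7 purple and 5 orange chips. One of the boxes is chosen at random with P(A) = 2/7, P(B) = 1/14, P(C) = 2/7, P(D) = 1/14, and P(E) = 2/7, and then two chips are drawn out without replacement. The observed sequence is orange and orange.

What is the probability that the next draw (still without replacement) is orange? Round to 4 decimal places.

0.6754

For each hypothesis, P(data | H) works out to: P(data | box A) = (2/7)(1/6) = 0.047619; P(data | box B) = (1/8)(0/7) = 0; P(data | box C) = (6/7)(5/6) = 0.71429; P(data | box D) = (1/7)(0/6) = 0; P(data | box E) = (5/12)(4/11) = 0.15152.
The prior-weighted likelihoods are 2/7 · 0.047619 = 0.013605, 1/14 · 0 = 0, 2/7 · 0.71429 = 0.20408, 1/14 · 0 = 0, 2/7 · 0.15152 = 0.04329; summing to 0.26098.
Normalising, the posterior is P(box A | data) = 0.052133, P(box B | data) = 0, P(box C | data) = 0.78199, P(box D | data) = 0, P(box E | data) = 0.16588.
Averaging over the posterior, P(orange next | data) = (0)(0.052133) + (4/5)(0.78199) + (3/10)(0.16588) = 0.67536.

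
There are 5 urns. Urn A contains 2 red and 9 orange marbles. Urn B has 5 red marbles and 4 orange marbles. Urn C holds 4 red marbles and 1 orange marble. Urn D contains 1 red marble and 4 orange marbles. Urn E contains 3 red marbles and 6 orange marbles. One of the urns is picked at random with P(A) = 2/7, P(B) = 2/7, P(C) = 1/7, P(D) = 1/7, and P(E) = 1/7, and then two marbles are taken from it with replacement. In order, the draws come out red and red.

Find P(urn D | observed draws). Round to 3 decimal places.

0.027

Compute the likelihood of the observed sequence for each case: P(data | urn A) = (2/11)(2/11) = 0.033058; P(data | urn B) = (5/9)(5/9) = 0.30864; P(data | urn C) = (4/5)(4/5) = 0.64; P(data | urn D) = (1/5)(1/5) = 0.04; P(data | urn E) = (3/9)(3/9) = 0.11111.
Weighting by the prior gives 2/7 · 0.033058 = 0.0094451, 2/7 · 0.30864 = 0.088183, 1/7 · 0.64 = 0.091429, 1/7 · 0.04 = 0.0057143, 1/7 · 0.11111 = 0.015873; these sum to 0.21064.
Hence P(urn D | data) = (0.0057143) / (0.21064) = 0.027128.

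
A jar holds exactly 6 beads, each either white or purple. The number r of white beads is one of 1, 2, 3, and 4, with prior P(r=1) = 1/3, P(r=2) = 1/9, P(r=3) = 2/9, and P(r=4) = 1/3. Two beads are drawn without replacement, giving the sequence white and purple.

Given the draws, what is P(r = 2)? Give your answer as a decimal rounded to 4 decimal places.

Under each hypothesis, the probability of the observed sequence is: P(data | r = 1) = (1/6)(5/5) = 1/6; P(data | r = 2) = (2/6)(4/5) = 4/15; P(data | r = 3) = (3/6)(3/5) = 3/10; P(data | r = 4) = (4/6)(2/5) = 4/15.
The prior-weighted likelihoods are 1/3 · 1/6 = 1/18, 1/9 · 4/15 = 4/135, 2/9 · 3/10 = 1/15, 1/3 · 4/15 = 4/45; with total 13/54.
By Bayes' rule, P(r = 2 | data) = (4/135) / (13/54) = 8/65.

0.1231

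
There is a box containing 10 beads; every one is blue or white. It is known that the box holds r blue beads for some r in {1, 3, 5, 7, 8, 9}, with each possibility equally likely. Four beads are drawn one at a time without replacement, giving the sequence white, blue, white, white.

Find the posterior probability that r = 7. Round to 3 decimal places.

0.028

For each hypothesis, P(data | H) works out to: P(data | r = 1) = (9/10)(1/9)(8/8)(7/7) = 1/10; P(data | r = 3) = (7/10)(3/9)(6/8)(5/7) = 1/8; P(data | r = 5) = (5/10)(5/9)(4/8)(3/7) = 5/84; P(data | r = 7) = (3/10)(7/9)(2/8)(1/7) = 1/120; P(data | r = 8) = (2/10)(8/9)(1/8)(0/7) = 0; P(data | r = 9) = (1/10)(9/9)(0/8) = 0.
Weighting by the prior gives 1/6 · 1/10 = 1/60, 1/6 · 1/8 = 1/48, 1/6 · 5/84 = 5/504, 1/6 · 1/120 = 1/720, 1/6 · 0 = 0, 1/6 · 0 = 0; these sum to 41/840.
Hence P(r = 7 | data) = (1/720) / (41/840) = 7/246.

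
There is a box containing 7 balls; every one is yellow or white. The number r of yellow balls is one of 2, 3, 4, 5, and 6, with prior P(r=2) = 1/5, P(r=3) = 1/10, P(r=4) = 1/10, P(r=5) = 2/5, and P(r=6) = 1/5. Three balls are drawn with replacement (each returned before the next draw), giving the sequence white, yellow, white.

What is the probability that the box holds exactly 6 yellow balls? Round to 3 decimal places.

For each hypothesis, P(data | H) works out to: P(data | r = 2) = (5/7)(2/7)(5/7) = 0.14577; P(data | r = 3) = (4/7)(3/7)(4/7) = 0.13994; P(data | r = 4) = (3/7)(4/7)(3/7) = 0.10496; P(data | r = 5) = (2/7)(5/7)(2/7) = 0.058309; P(data | r = 6) = (1/7)(6/7)(1/7) = 0.017493.
Multiplying each by its prior: 1/5 · 0.14577 = 0.029155, 1/10 · 0.13994 = 0.013994, 1/10 · 0.10496 = 0.010496, 2/5 · 0.058309 = 0.023324, 1/5 · 0.017493 = 0.0034985; summing to 0.080466.
So P(r = 6 | data) = (0.0034985) / (0.080466) = 0.043478.

0.043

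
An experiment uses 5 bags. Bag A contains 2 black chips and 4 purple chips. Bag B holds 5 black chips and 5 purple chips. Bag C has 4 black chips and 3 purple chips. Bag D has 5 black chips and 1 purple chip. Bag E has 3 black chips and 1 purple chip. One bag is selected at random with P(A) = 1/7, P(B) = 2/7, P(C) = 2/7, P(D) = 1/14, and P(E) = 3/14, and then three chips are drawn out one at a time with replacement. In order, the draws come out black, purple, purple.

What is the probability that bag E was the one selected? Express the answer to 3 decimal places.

0.102

The likelihood of the observed sequence under each hypothesis: P(data | bag A) = (2/6)(4/6)(4/6) = 0.14815; P(data | bag B) = (5/10)(5/10)(5/10) = 0.125; P(data | bag C) = (4/7)(3/7)(3/7) = 0.10496; P(data | bag D) = (5/6)(1/6)(1/6) = 0.023148; P(data | bag E) = (3/4)(1/4)(1/4) = 0.046875.
The prior-weighted likelihoods are 1/7 · 0.14815 = 0.021164, 2/7 · 0.125 = 0.035714, 2/7 · 0.10496 = 0.029988, 1/14 · 0.023148 = 0.0016534, 3/14 · 0.046875 = 0.010045; these sum to 0.098564.
So P(bag E | data) = (0.010045) / (0.098564) = 0.10191.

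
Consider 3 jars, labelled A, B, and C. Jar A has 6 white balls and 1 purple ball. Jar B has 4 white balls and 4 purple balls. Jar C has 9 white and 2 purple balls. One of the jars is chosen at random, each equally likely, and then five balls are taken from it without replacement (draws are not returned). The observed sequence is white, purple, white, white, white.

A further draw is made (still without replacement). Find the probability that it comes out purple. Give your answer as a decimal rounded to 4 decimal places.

0.1220

Compute the likelihood of the observed sequence for each case: P(data | jar A) = (6/7)(1/6)(5/5)(4/4)(3/3) = 1/7; P(data | jar B) = (4/8)(4/7)(3/6)(2/5)(1/4) = 1/70; P(data | jar C) = (9/11)(2/10)(8/9)(7/8)(6/7) = 6/55.
Weighting by the prior gives 1/3 · 1/7 = 1/21, 1/3 · 1/70 = 1/210, 1/3 · 6/55 = 2/55; these sum to 41/462.
Dividing through by the total gives posterior P(jar A | data) = 22/41, P(jar B | data) = 11/205, P(jar C | data) = 84/205.
Averaging over the posterior, P(purple next | data) = (0)(22/41) + (1)(11/205) + (1/6)(84/205) = 5/41.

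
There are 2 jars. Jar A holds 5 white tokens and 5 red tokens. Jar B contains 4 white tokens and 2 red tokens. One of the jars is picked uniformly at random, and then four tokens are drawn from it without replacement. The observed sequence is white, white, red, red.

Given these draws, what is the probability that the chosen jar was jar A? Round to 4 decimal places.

For each hypothesis, P(data | H) works out to: P(data | jar A) = (5/10)(4/9)(5/8)(4/7) = 5/63; P(data | jar B) = (4/6)(3/5)(2/4)(1/3) = 1/15.
Multiplying each by its prior: 1/2 · 5/63 = 5/126, 1/2 · 1/15 = 1/30; summing to 23/315.
Hence P(jar A | data) = (5/126) / (23/315) = 25/46.

0.5435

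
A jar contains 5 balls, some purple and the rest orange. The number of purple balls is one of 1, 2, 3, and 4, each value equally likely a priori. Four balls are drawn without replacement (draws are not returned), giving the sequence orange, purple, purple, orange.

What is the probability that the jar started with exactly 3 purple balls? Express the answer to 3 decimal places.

For each hypothesis, P(data | H) works out to: P(data | r = 1) = (4/5)(1/4)(0/3) = 0; P(data | r = 2) = (3/5)(2/4)(1/3)(2/2) = 1/10; P(data | r = 3) = (2/5)(3/4)(2/3)(1/2) = 1/10; P(data | r = 4) = (1/5)(4/4)(3/3)(0/2) = 0.
Weighting by the prior gives 1/4 · 0 = 0, 1/4 · 1/10 = 1/40, 1/4 · 1/10 = 1/40, 1/4 · 0 = 0; summing to 1/20.
By Bayes' rule, P(r = 3 | data) = (1/40) / (1/20) = 1/2.

0.500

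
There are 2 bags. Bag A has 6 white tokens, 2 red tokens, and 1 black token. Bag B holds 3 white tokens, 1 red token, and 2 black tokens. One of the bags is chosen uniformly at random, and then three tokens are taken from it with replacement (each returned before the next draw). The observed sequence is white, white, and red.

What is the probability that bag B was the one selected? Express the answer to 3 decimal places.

0.297

Compute the likelihood of the observed sequence for each case: P(data | bag A) = (6/9)(6/9)(2/9) = 0.098765; P(data | bag B) = (3/6)(3/6)(1/6) = 0.041667.
Multiplying each by its prior: 1/2 · 0.098765 = 0.049383, 1/2 · 0.041667 = 0.020833; with total 0.070216.
So P(bag B | data) = (0.020833) / (0.070216) = 0.2967.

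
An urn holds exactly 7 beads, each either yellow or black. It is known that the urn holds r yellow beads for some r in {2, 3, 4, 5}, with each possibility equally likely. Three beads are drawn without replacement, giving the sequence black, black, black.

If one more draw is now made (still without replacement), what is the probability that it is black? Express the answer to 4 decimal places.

0.4000

Under each hypothesis, the probability of the observed sequence is: P(data | r = 2) = (5/7)(4/6)(3/5) = 2/7; P(data | r = 3) = (4/7)(3/6)(2/5) = 4/35; P(data | r = 4) = (3/7)(2/6)(1/5) = 1/35; P(data | r = 5) = (2/7)(1/6)(0/5) = 0.
Weighting by the prior gives 1/4 · 2/7 = 1/14, 1/4 · 4/35 = 1/35, 1/4 · 1/35 = 1/140, 1/4 · 0 = 0; summing to 3/28.
The posterior is then P(r = 2 | data) = 2/3, P(r = 3 | data) = 4/15, P(r = 4 | data) = 1/15, P(r = 5 | data) = 0.
The predictive probability is P(black next | data) = (1/2)(2/3) + (1/4)(4/15) + (0)(1/15) = 2/5.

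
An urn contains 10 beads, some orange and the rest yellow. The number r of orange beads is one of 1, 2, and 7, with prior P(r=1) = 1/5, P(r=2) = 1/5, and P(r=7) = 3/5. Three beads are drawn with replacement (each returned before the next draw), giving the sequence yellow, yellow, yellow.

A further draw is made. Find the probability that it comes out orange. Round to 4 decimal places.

For each hypothesis, P(data | H) works out to: P(data | r = 1) = (9/10)(9/10)(9/10) = 0.729; P(data | r = 2) = (8/10)(8/10)(8/10) = 0.512; P(data | r = 7) = (3/10)(3/10)(3/10) = 0.027.
The prior-weighted likelihoods are 1/5 · 0.729 = 0.1458, 1/5 · 0.512 = 0.1024, 3/5 · 0.027 = 0.0162; these sum to 0.2644.
The posterior is then P(r = 1 | data) = 0.55144, P(r = 2 | data) = 0.38729, P(r = 7 | data) = 0.061271.
So P(orange next | data) = Σ P(orange next | H) P(H | data) = (1/10)(0.55144) + (1/5)(0.38729) + (7/10)(0.061271) = 0.17549.

0.1755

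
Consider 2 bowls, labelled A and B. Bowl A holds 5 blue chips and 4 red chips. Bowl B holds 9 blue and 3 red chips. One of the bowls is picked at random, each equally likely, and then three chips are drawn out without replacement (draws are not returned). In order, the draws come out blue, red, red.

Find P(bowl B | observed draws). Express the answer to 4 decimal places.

0.2558

Compute the likelihood of the observed sequence for each case: P(data | bowl A) = (5/9)(4/8)(3/7) = 0.11905; P(data | bowl B) = (9/12)(3/11)(2/10) = 0.040909.
Weighting by the prior gives 1/2 · 0.11905 = 0.059524, 1/2 · 0.040909 = 0.020455; with total 0.079978.
Therefore the posterior P(bowl B | data) = (0.020455) / (0.079978) = 0.25575.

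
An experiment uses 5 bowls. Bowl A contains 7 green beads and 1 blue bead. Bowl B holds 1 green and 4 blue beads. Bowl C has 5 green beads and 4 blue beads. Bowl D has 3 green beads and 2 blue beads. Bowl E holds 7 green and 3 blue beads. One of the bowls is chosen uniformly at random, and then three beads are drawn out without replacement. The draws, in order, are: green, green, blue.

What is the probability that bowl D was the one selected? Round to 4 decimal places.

For each hypothesis, P(data | H) works out to: P(data | bowl A) = (7/8)(6/7)(1/6) = 1/8; P(data | bowl B) = (1/5)(0/4) = 0; P(data | bowl C) = (5/9)(4/8)(4/7) = 10/63; P(data | bowl D) = (3/5)(2/4)(2/3) = 1/5; P(data | bowl E) = (7/10)(6/9)(3/8) = 7/40.
The prior-weighted likelihoods are 1/5 · 1/8 = 1/40, 1/5 · 0 = 0, 1/5 · 10/63 = 2/63, 1/5 · 1/5 = 1/25, 1/5 · 7/40 = 7/200; these sum to 83/630.
Therefore the posterior P(bowl D | data) = (1/25) / (83/630) = 126/415.

0.3036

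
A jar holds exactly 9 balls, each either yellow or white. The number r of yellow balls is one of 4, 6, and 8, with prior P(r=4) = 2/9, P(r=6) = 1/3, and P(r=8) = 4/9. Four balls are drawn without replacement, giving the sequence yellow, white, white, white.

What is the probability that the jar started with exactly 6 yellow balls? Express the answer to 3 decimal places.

0.184

Compute the likelihood of the observed sequence for each case: P(data | r = 4) = (4/9)(5/8)(4/7)(3/6) = 5/63; P(data | r = 6) = (6/9)(3/8)(2/7)(1/6) = 1/84; P(data | r = 8) = (8/9)(1/8)(0/7) = 0.
The prior-weighted likelihoods are 2/9 · 5/63 = 10/567, 1/3 · 1/84 = 1/252, 4/9 · 0 = 0; summing to 7/324.
Therefore the posterior P(r = 6 | data) = (1/252) / (7/324) = 9/49.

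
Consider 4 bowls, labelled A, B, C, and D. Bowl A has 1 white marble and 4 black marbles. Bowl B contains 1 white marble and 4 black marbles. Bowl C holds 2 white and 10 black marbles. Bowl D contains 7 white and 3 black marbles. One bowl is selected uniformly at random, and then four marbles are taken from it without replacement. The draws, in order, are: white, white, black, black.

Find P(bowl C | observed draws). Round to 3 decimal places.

0.233

Compute the likelihood of the observed sequence for each case: P(data | bowl A) = (1/5)(0/4) = 0; P(data | bowl B) = (1/5)(0/4) = 0; P(data | bowl C) = (2/12)(1/11)(10/10)(9/9) = 0.015152; P(data | bowl D) = (7/10)(6/9)(3/8)(2/7) = 0.05.
Multiplying each by its prior: 1/4 · 0 = 0, 1/4 · 0 = 0, 1/4 · 0.015152 = 0.0037879, 1/4 · 0.05 = 0.0125; these sum to 0.016288.
By Bayes' rule, P(bowl C | data) = (0.0037879) / (0.016288) = 0.23256.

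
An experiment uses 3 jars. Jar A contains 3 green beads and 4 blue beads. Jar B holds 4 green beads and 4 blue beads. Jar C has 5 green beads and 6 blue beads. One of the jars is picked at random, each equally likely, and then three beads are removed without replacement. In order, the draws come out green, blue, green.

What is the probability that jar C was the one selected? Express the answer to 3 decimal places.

For each hypothesis, P(data | H) works out to: P(data | jar A) = (3/7)(4/6)(2/5) = 0.11429; P(data | jar B) = (4/8)(4/7)(3/6) = 0.14286; P(data | jar C) = (5/11)(6/10)(4/9) = 0.12121.
The prior-weighted likelihoods are 1/3 · 0.11429 = 0.038095, 1/3 · 0.14286 = 0.047619, 1/3 · 0.12121 = 0.040404; these sum to 0.12612.
By Bayes' rule, P(jar C | data) = (0.040404) / (0.12612) = 0.32037.

0.320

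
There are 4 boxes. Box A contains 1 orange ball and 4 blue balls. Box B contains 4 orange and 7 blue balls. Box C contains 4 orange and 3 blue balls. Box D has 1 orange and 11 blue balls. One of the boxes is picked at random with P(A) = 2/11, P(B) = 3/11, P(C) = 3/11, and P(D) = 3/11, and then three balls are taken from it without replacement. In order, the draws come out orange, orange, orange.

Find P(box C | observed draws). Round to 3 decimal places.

For each hypothesis, P(data | H) works out to: P(data | box A) = (1/5)(0/4) = 0; P(data | box B) = (4/11)(3/10)(2/9) = 4/165; P(data | box C) = (4/7)(3/6)(2/5) = 4/35; P(data | box D) = (1/12)(0/11) = 0.
Multiplying each by its prior: 2/11 · 0 = 0, 3/11 · 4/165 = 4/605, 3/11 · 4/35 = 12/385, 3/11 · 0 = 0; with total 32/847.
So P(box C | data) = (12/385) / (32/847) = 33/40.

0.825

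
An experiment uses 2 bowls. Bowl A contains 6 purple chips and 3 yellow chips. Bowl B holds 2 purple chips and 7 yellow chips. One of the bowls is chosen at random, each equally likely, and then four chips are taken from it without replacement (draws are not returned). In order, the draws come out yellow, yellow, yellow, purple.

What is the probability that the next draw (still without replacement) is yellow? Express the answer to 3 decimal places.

For each hypothesis, P(data | H) works out to: P(data | bowl A) = (3/9)(2/8)(1/7)(6/6) = 1/84; P(data | bowl B) = (7/9)(6/8)(5/7)(2/6) = 5/36.
Multiplying each by its prior: 1/2 · 1/84 = 1/168, 1/2 · 5/36 = 5/72; these sum to 19/252.
Dividing through by the total gives posterior P(bowl A | data) = 3/38, P(bowl B | data) = 35/38.
The predictive probability is P(yellow next | data) = (0)(3/38) + (4/5)(35/38) = 14/19.

0.737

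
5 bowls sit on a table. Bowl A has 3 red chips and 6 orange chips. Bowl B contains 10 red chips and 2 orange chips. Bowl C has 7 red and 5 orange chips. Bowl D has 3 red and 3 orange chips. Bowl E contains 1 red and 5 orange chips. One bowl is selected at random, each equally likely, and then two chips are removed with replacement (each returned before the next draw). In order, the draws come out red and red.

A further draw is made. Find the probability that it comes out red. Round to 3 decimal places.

0.663

Under each hypothesis, the probability of the observed sequence is: P(data | bowl A) = (3/9)(3/9) = 1/9; P(data | bowl B) = (10/12)(10/12) = 25/36; P(data | bowl C) = (7/12)(7/12) = 49/144; P(data | bowl D) = (3/6)(3/6) = 1/4; P(data | bowl E) = (1/6)(1/6) = 1/36.
Weighting by the prior gives 1/5 · 1/9 = 1/45, 1/5 · 25/36 = 5/36, 1/5 · 49/144 = 49/720, 1/5 · 1/4 = 1/20, 1/5 · 1/36 = 1/180; with total 41/144.
Dividing through by the total gives posterior P(bowl A | data) = 0.078049, P(bowl B | data) = 0.4878, P(bowl C | data) = 0.23902, P(bowl D | data) = 0.17561, P(bowl E | data) = 0.019512.
So P(red next | data) = Σ P(red next | H) P(H | data) = (1/3)(0.078049) + (5/6)(0.4878) + (7/12)(0.23902) + (1/2)(0.17561) + (1/6)(0.019512) = 0.66301.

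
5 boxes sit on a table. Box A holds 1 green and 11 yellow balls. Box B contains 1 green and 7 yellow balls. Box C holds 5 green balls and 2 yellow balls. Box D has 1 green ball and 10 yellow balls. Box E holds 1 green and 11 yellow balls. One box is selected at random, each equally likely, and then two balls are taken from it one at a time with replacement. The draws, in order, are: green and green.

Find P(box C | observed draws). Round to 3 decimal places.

0.931

Under each hypothesis, the probability of the observed sequence is: P(data | box A) = (1/12)(1/12) = 0.0069444; P(data | box B) = (1/8)(1/8) = 0.015625; P(data | box C) = (5/7)(5/7) = 0.5102; P(data | box D) = (1/11)(1/11) = 0.0082645; P(data | box E) = (1/12)(1/12) = 0.0069444.
The prior-weighted likelihoods are 1/5 · 0.0069444 = 0.0013889, 1/5 · 0.015625 = 0.003125, 1/5 · 0.5102 = 0.10204, 1/5 · 0.0082645 = 0.0016529, 1/5 · 0.0069444 = 0.0013889; these sum to 0.1096.
So P(box C | data) = (0.10204) / (0.1096) = 0.93106.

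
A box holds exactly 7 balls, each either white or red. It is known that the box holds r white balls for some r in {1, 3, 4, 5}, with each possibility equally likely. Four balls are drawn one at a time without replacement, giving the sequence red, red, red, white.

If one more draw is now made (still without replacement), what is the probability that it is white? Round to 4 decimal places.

0.3333

Compute the likelihood of the observed sequence for each case: P(data | r = 1) = (6/7)(5/6)(4/5)(1/4) = 1/7; P(data | r = 3) = (4/7)(3/6)(2/5)(3/4) = 3/35; P(data | r = 4) = (3/7)(2/6)(1/5)(4/4) = 1/35; P(data | r = 5) = (2/7)(1/6)(0/5) = 0.
The prior-weighted likelihoods are 1/4 · 1/7 = 1/28, 1/4 · 3/35 = 3/140, 1/4 · 1/35 = 1/140, 1/4 · 0 = 0; these sum to 9/140.
Dividing through by the total gives posterior P(r = 1 | data) = 5/9, P(r = 3 | data) = 1/3, P(r = 4 | data) = 1/9, P(r = 5 | data) = 0.
Averaging over the posterior, P(white next | data) = (0)(5/9) + (2/3)(1/3) + (1)(1/9) = 1/3.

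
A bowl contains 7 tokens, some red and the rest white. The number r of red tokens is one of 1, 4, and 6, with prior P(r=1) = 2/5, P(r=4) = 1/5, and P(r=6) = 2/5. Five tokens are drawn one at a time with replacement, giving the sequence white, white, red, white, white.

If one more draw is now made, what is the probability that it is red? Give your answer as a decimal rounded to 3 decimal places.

0.193

Compute the likelihood of the observed sequence for each case: P(data | r = 1) = (6/7)(6/7)(1/7)(6/7)(6/7) = 0.077111; P(data | r = 4) = (3/7)(3/7)(4/7)(3/7)(3/7) = 0.019278; P(data | r = 6) = (1/7)(1/7)(6/7)(1/7)(1/7) = 0.00035699.
Weighting by the prior gives 2/5 · 0.077111 = 0.030844, 1/5 · 0.019278 = 0.0038555, 2/5 · 0.00035699 = 0.0001428; these sum to 0.034843.
Normalising, the posterior is P(r = 1 | data) = 0.88525, P(r = 4 | data) = 0.11066, P(r = 6 | data) = 0.0040984.
Averaging over the posterior, P(red next | data) = (1/7)(0.88525) + (4/7)(0.11066) + (6/7)(0.0040984) = 0.19321.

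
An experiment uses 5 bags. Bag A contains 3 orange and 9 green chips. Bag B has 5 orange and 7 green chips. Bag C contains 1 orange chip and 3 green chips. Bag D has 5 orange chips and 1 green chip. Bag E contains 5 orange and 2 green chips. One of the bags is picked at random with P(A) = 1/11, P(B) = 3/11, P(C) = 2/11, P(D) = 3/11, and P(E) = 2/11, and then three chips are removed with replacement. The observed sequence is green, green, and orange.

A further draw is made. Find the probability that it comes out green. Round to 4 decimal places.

0.5898

Under each hypothesis, the probability of the observed sequence is: P(data | bag A) = (9/12)(9/12)(3/12) = 0.14062; P(data | bag B) = (7/12)(7/12)(5/12) = 0.14178; P(data | bag C) = (3/4)(3/4)(1/4) = 0.14062; P(data | bag D) = (1/6)(1/6)(5/6) = 0.023148; P(data | bag E) = (2/7)(2/7)(5/7) = 0.058309.
Weighting by the prior gives 1/11 · 0.14062 = 0.012784, 3/11 · 0.14178 = 0.038668, 2/11 · 0.14062 = 0.025568, 3/11 · 0.023148 = 0.0063131, 2/11 · 0.058309 = 0.010602; summing to 0.093935.
Normalising, the posterior is P(bag A | data) = 0.1361, P(bag B | data) = 0.41165, P(bag C | data) = 0.27219, P(bag D | data) = 0.067207, P(bag E | data) = 0.11286.
Averaging over the posterior, P(green next | data) = (3/4)(0.1361) + (7/12)(0.41165) + (3/4)(0.27219) + (1/6)(0.067207) + (2/7)(0.11286) = 0.58979.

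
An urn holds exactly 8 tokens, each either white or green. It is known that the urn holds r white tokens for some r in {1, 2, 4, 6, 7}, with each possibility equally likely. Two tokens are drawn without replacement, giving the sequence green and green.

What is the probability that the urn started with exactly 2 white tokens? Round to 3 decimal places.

0.349

For each hypothesis, P(data | H) works out to: P(data | r = 1) = (7/8)(6/7) = 3/4; P(data | r = 2) = (6/8)(5/7) = 15/28; P(data | r = 4) = (4/8)(3/7) = 3/14; P(data | r = 6) = (2/8)(1/7) = 1/28; P(data | r = 7) = (1/8)(0/7) = 0.
Weighting by the prior gives 1/5 · 3/4 = 3/20, 1/5 · 15/28 = 3/28, 1/5 · 3/14 = 3/70, 1/5 · 1/28 = 1/140, 1/5 · 0 = 0; these sum to 43/140.
So P(r = 2 | data) = (3/28) / (43/140) = 15/43.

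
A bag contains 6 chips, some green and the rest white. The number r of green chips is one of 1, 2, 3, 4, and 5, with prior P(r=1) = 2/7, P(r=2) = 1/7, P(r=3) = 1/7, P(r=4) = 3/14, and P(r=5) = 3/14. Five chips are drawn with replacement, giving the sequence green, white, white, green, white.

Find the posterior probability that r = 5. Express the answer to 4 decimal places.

Compute the likelihood of the observed sequence for each case: P(data | r = 1) = (1/6)(5/6)(5/6)(1/6)(5/6) = 0.016075; P(data | r = 2) = (2/6)(4/6)(4/6)(2/6)(4/6) = 0.032922; P(data | r = 3) = (3/6)(3/6)(3/6)(3/6)(3/6) = 0.03125; P(data | r = 4) = (4/6)(2/6)(2/6)(4/6)(2/6) = 0.016461; P(data | r = 5) = (5/6)(1/6)(1/6)(5/6)(1/6) = 0.003215.
The prior-weighted likelihoods are 2/7 · 0.016075 = 0.0045929, 1/7 · 0.032922 = 0.0047031, 1/7 · 0.03125 = 0.0044643, 3/14 · 0.016461 = 0.0035273, 3/14 · 0.003215 = 0.00068893; these sum to 0.017977.
By Bayes' rule, P(r = 5 | data) = (0.00068893) / (0.017977) = 0.038324.

0.0383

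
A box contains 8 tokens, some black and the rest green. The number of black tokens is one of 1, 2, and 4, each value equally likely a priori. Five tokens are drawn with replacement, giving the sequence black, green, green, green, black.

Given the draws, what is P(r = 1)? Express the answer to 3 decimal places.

Under each hypothesis, the probability of the observed sequence is: P(data | r = 1) = (1/8)(7/8)(7/8)(7/8)(1/8) = 0.010468; P(data | r = 2) = (2/8)(6/8)(6/8)(6/8)(2/8) = 0.026367; P(data | r = 4) = (4/8)(4/8)(4/8)(4/8)(4/8) = 0.03125.
Multiplying each by its prior: 1/3 · 0.010468 = 0.0034892, 1/3 · 0.026367 = 0.0087891, 1/3 · 0.03125 = 0.010417; with total 0.022695.
So P(r = 1 | data) = (0.0034892) / (0.022695) = 0.15374.

0.154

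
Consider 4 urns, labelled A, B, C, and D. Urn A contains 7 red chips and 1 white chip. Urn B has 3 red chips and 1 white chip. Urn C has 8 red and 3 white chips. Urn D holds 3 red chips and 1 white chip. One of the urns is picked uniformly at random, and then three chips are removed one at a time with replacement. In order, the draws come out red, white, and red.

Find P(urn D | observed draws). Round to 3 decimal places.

For each hypothesis, P(data | H) works out to: P(data | urn A) = (7/8)(1/8)(7/8) = 0.095703; P(data | urn B) = (3/4)(1/4)(3/4) = 0.14062; P(data | urn C) = (8/11)(3/11)(8/11) = 0.14425; P(data | urn D) = (3/4)(1/4)(3/4) = 0.14062.
Multiplying each by its prior: 1/4 · 0.095703 = 0.023926, 1/4 · 0.14062 = 0.035156, 1/4 · 0.14425 = 0.036063, 1/4 · 0.14062 = 0.035156; these sum to 0.1303.
Therefore the posterior P(urn D | data) = (0.035156) / (0.1303) = 0.26981.

0.270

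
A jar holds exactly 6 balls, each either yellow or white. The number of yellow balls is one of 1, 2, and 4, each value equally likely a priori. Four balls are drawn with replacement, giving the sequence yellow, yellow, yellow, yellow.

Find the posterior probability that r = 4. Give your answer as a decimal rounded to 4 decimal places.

0.9377

Under each hypothesis, the probability of the observed sequence is: P(data | r = 1) = (1/6)(1/6)(1/6)(1/6) = 0.0007716; P(data | r = 2) = (2/6)(2/6)(2/6)(2/6) = 0.012346; P(data | r = 4) = (4/6)(4/6)(4/6)(4/6) = 0.19753.
Multiplying each by its prior: 1/3 · 0.0007716 = 0.0002572, 1/3 · 0.012346 = 0.0041152, 1/3 · 0.19753 = 0.065844; summing to 0.070216.
By Bayes' rule, P(r = 4 | data) = (0.065844) / (0.070216) = 0.93773.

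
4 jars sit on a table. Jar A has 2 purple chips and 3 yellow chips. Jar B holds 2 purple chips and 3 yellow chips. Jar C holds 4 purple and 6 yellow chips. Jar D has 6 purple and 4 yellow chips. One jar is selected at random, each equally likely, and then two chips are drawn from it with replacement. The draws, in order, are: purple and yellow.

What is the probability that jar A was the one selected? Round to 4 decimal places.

The likelihood of the observed sequence under each hypothesis: P(data | jar A) = (2/5)(3/5) = 6/25; P(data | jar B) = (2/5)(3/5) = 6/25; P(data | jar C) = (4/10)(6/10) = 6/25; P(data | jar D) = (6/10)(4/10) = 6/25.
The prior-weighted likelihoods are 1/4 · 6/25 = 3/50, 1/4 · 6/25 = 3/50, 1/4 · 6/25 = 3/50, 1/4 · 6/25 = 3/50; these sum to 6/25.
Hence P(jar A | data) = (3/50) / (6/25) = 1/4.

0.2500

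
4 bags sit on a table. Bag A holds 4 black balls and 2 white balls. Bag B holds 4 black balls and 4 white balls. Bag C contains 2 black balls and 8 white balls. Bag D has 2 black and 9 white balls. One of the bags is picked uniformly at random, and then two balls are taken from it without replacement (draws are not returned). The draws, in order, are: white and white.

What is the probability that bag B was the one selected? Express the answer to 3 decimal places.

Under each hypothesis, the probability of the observed sequence is: P(data | bag A) = (2/6)(1/5) = 0.066667; P(data | bag B) = (4/8)(3/7) = 0.21429; P(data | bag C) = (8/10)(7/9) = 0.62222; P(data | bag D) = (9/11)(8/10) = 0.65455.
Weighting by the prior gives 1/4 · 0.066667 = 0.016667, 1/4 · 0.21429 = 0.053571, 1/4 · 0.62222 = 0.15556, 1/4 · 0.65455 = 0.16364; summing to 0.38943.
So P(bag B | data) = (0.053571) / (0.38943) = 0.13756.

0.138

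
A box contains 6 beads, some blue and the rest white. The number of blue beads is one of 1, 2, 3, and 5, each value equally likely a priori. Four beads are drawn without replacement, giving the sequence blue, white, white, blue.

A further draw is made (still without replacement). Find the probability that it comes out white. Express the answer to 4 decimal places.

0.7000

Under each hypothesis, the probability of the observed sequence is: P(data | r = 1) = (1/6)(5/5)(4/4)(0/3) = 0; P(data | r = 2) = (2/6)(4/5)(3/4)(1/3) = 1/15; P(data | r = 3) = (3/6)(3/5)(2/4)(2/3) = 1/10; P(data | r = 5) = (5/6)(1/5)(0/4) = 0.
The prior-weighted likelihoods are 1/4 · 0 = 0, 1/4 · 1/15 = 1/60, 1/4 · 1/10 = 1/40, 1/4 · 0 = 0; with total 1/24.
Dividing through by the total gives posterior P(r = 1 | data) = 0, P(r = 2 | data) = 2/5, P(r = 3 | data) = 3/5, P(r = 5 | data) = 0.
So P(white next | data) = Σ P(white next | H) P(H | data) = (1)(2/5) + (1/2)(3/5) = 7/10.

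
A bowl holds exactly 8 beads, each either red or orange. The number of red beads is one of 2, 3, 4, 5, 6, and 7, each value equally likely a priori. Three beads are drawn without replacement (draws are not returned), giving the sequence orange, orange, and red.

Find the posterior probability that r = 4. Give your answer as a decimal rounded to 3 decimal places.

For each hypothesis, P(data | H) works out to: P(data | r = 2) = (6/8)(5/7)(2/6) = 5/28; P(data | r = 3) = (5/8)(4/7)(3/6) = 5/28; P(data | r = 4) = (4/8)(3/7)(4/6) = 1/7; P(data | r = 5) = (3/8)(2/7)(5/6) = 5/56; P(data | r = 6) = (2/8)(1/7)(6/6) = 1/28; P(data | r = 7) = (1/8)(0/7) = 0.
Multiplying each by its prior: 1/6 · 5/28 = 5/168, 1/6 · 5/28 = 5/168, 1/6 · 1/7 = 1/42, 1/6 · 5/56 = 5/336, 1/6 · 1/28 = 1/168, 1/6 · 0 = 0; these sum to 5/48.
Hence P(r = 4 | data) = (1/42) / (5/48) = 8/35.

0.229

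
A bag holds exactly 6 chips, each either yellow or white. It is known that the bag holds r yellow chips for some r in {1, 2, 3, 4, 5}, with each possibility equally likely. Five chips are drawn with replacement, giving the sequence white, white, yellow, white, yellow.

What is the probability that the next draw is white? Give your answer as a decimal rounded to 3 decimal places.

Compute the likelihood of the observed sequence for each case: P(data | r = 1) = (5/6)(5/6)(1/6)(5/6)(1/6) = 0.016075; P(data | r = 2) = (4/6)(4/6)(2/6)(4/6)(2/6) = 0.032922; P(data | r = 3) = (3/6)(3/6)(3/6)(3/6)(3/6) = 0.03125; P(data | r = 4) = (2/6)(2/6)(4/6)(2/6)(4/6) = 0.016461; P(data | r = 5) = (1/6)(1/6)(5/6)(1/6)(5/6) = 0.003215.
Weighting by the prior gives 1/5 · 0.016075 = 0.003215, 1/5 · 0.032922 = 0.0065844, 1/5 · 0.03125 = 0.00625, 1/5 · 0.016461 = 0.0032922, 1/5 · 0.003215 = 0.000643; summing to 0.019985.
Normalising, the posterior is P(r = 1 | data) = 0.16088, P(r = 2 | data) = 0.32947, P(r = 3 | data) = 0.31274, P(r = 4 | data) = 0.16474, P(r = 5 | data) = 0.032175.
The predictive probability is P(white next | data) = (5/6)(0.16088) + (2/3)(0.32947) + (1/2)(0.31274) + (1/3)(0.16474) + (1/6)(0.032175) = 0.57036.

0.570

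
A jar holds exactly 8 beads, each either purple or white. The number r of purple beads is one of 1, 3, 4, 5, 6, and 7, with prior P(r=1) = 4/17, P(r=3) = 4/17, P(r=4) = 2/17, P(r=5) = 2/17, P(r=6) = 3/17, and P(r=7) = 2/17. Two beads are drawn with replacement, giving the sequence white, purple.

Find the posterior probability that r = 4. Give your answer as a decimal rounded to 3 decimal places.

For each hypothesis, P(data | H) works out to: P(data | r = 1) = (7/8)(1/8) = 7/64; P(data | r = 3) = (5/8)(3/8) = 15/64; P(data | r = 4) = (4/8)(4/8) = 1/4; P(data | r = 5) = (3/8)(5/8) = 15/64; P(data | r = 6) = (2/8)(6/8) = 3/16; P(data | r = 7) = (1/8)(7/8) = 7/64.
The prior-weighted likelihoods are 4/17 · 7/64 = 7/272, 4/17 · 15/64 = 15/272, 2/17 · 1/4 = 1/34, 2/17 · 15/64 = 15/544, 3/17 · 3/16 = 9/272, 2/17 · 7/64 = 7/544; these sum to 25/136.
Therefore the posterior P(r = 4 | data) = (1/34) / (25/136) = 4/25.

0.160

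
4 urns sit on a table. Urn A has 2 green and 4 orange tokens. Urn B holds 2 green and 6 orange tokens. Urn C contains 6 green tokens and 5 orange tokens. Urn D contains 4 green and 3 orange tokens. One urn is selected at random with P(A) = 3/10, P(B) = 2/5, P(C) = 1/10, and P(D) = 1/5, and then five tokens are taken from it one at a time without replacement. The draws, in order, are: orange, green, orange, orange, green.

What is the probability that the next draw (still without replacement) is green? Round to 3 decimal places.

The likelihood of the observed sequence under each hypothesis: P(data | urn A) = (4/6)(2/5)(3/4)(2/3)(1/2) = 0.066667; P(data | urn B) = (6/8)(2/7)(5/6)(4/5)(1/4) = 0.035714; P(data | urn C) = (5/11)(6/10)(4/9)(3/8)(5/7) = 0.032468; P(data | urn D) = (3/7)(4/6)(2/5)(1/4)(3/3) = 0.028571.
The prior-weighted likelihoods are 3/10 · 0.066667 = 0.02, 2/5 · 0.035714 = 0.014286, 1/10 · 0.032468 = 0.0032468, 1/5 · 0.028571 = 0.0057143; these sum to 0.043247.
Dividing through by the total gives posterior P(urn A | data) = 0.46246, P(urn B | data) = 0.33033, P(urn C | data) = 0.075075, P(urn D | data) = 0.13213.
The predictive probability is P(green next | data) = (0)(0.46246) + (0)(0.33033) + (2/3)(0.075075) + (1)(0.13213) = 0.18218.

0.182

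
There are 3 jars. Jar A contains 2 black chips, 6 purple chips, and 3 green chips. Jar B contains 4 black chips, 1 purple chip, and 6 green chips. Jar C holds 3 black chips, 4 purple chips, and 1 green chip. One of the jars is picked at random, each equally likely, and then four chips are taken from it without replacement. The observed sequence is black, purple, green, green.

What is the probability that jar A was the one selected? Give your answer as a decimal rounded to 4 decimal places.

Under each hypothesis, the probability of the observed sequence is: P(data | jar A) = (2/11)(6/10)(3/9)(2/8) = 1/110; P(data | jar B) = (4/11)(1/10)(6/9)(5/8) = 1/66; P(data | jar C) = (3/8)(4/7)(1/6)(0/5) = 0.
Weighting by the prior gives 1/3 · 1/110 = 1/330, 1/3 · 1/66 = 1/198, 1/3 · 0 = 0; these sum to 4/495.
Hence P(jar A | data) = (1/330) / (4/495) = 3/8.

0.3750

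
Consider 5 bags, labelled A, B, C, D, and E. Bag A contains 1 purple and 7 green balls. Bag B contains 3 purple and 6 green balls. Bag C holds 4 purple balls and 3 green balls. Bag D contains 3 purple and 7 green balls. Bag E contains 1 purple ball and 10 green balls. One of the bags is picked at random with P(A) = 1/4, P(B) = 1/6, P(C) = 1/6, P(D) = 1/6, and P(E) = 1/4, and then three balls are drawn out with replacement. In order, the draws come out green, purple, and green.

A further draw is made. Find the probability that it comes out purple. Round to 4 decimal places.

Under each hypothesis, the probability of the observed sequence is: P(data | bag A) = (7/8)(1/8)(7/8) = 0.095703; P(data | bag B) = (6/9)(3/9)(6/9) = 0.14815; P(data | bag C) = (3/7)(4/7)(3/7) = 0.10496; P(data | bag D) = (7/10)(3/10)(7/10) = 0.147; P(data | bag E) = (10/11)(1/11)(10/11) = 0.075131.
Multiplying each by its prior: 1/4 · 0.095703 = 0.023926, 1/6 · 0.14815 = 0.024691, 1/6 · 0.10496 = 0.017493, 1/6 · 0.147 = 0.0245, 1/4 · 0.075131 = 0.018783; these sum to 0.10939.
Dividing through by the total gives posterior P(bag A | data) = 0.21871, P(bag B | data) = 0.22571, P(bag C | data) = 0.15991, P(bag D | data) = 0.22396, P(bag E | data) = 0.1717.
Averaging over the posterior, P(purple next | data) = (1/8)(0.21871) + (1/3)(0.22571) + (4/7)(0.15991) + (3/10)(0.22396) + (1/11)(0.1717) = 0.27675.

0.2768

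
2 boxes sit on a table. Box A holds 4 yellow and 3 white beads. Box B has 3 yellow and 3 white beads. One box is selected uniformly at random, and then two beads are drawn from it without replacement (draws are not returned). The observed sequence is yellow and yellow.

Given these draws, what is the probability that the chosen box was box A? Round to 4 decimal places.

0.5882

Under each hypothesis, the probability of the observed sequence is: P(data | box A) = (4/7)(3/6) = 2/7; P(data | box B) = (3/6)(2/5) = 1/5.
The prior-weighted likelihoods are 1/2 · 2/7 = 1/7, 1/2 · 1/5 = 1/10; with total 17/70.
So P(box A | data) = (1/7) / (17/70) = 10/17.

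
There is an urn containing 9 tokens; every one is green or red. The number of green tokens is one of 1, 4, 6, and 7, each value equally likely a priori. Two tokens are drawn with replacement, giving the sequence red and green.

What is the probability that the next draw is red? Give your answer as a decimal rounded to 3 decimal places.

0.456

Compute the likelihood of the observed sequence for each case: P(data | r = 1) = (8/9)(1/9) = 8/81; P(data | r = 4) = (5/9)(4/9) = 20/81; P(data | r = 6) = (3/9)(6/9) = 2/9; P(data | r = 7) = (2/9)(7/9) = 14/81.
Multiplying each by its prior: 1/4 · 8/81 = 2/81, 1/4 · 20/81 = 5/81, 1/4 · 2/9 = 1/18, 1/4 · 14/81 = 7/162; summing to 5/27.
The posterior is then P(r = 1 | data) = 2/15, P(r = 4 | data) = 1/3, P(r = 6 | data) = 3/10, P(r = 7 | data) = 7/30.
The predictive probability is P(red next | data) = (8/9)(2/15) + (5/9)(1/3) + (1/3)(3/10) + (2/9)(7/30) = 41/90.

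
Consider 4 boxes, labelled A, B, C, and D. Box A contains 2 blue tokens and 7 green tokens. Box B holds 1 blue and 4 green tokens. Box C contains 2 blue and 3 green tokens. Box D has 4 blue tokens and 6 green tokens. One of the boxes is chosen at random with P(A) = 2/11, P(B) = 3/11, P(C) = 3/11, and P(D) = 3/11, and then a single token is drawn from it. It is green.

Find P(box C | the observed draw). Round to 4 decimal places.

0.2382

The likelihood of this draw under each hypothesis: P(data | box A) = (7/9) = 7/9; P(data | box B) = (4/5) = 4/5; P(data | box C) = (3/5) = 3/5; P(data | box D) = (6/10) = 3/5.
The prior-weighted likelihoods are 2/11 · 7/9 = 14/99, 3/11 · 4/5 = 12/55, 3/11 · 3/5 = 9/55, 3/11 · 3/5 = 9/55; these sum to 68/99.
So P(box C | data) = (9/55) / (68/99) = 81/340.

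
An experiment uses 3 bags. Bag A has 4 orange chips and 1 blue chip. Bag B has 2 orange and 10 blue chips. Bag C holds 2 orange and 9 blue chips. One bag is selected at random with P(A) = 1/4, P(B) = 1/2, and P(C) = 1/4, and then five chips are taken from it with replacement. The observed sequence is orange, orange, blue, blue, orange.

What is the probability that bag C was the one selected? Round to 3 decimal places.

Compute the likelihood of the observed sequence for each case: P(data | bag A) = (4/5)(4/5)(1/5)(1/5)(4/5) = 0.02048; P(data | bag B) = (2/12)(2/12)(10/12)(10/12)(2/12) = 0.003215; P(data | bag C) = (2/11)(2/11)(9/11)(9/11)(2/11) = 0.0040236.
The prior-weighted likelihoods are 1/4 · 0.02048 = 0.00512, 1/2 · 0.003215 = 0.0016075, 1/4 · 0.0040236 = 0.0010059; with total 0.0077334.
By Bayes' rule, P(bag C | data) = (0.0010059) / (0.0077334) = 0.13007.

0.130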